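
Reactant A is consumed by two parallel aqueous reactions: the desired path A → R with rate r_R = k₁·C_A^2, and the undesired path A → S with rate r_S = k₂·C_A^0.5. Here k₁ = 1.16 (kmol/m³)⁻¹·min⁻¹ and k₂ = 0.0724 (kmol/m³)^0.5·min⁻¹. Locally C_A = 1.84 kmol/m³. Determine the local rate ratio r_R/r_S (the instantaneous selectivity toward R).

S_{R/S} = r_R/r_S = (k₁·C_A^2)/(k₂·C_A^0.5) = (k₁/k₂)·C_A^1.5.
= (1.16×1.840^2) / (0.0724×1.840^0.5) = 3.927/0.09821 = 40.0.

40.0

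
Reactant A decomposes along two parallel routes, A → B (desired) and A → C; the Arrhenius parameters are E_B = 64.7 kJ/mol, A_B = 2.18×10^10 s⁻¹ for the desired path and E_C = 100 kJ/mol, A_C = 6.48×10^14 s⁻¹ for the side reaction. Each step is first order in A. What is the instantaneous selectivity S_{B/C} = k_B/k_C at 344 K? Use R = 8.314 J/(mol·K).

k_B/k_C = (A_B/A_C)·exp[−(E_B−E_C)/(RT)] = (A_B/A_C)·exp[(E_C−E_B)/(RT)].
(E_C−E_B)/(RT) = (100−64.7)×10³/(8.314×344) = 35300/2860 = 12.34.
k_B/k_C = (2.18×10^10/6.48×10^14)·exp(12.34) = 3.364×10^-5 × 2.293×10^5 = 7.71.

7.71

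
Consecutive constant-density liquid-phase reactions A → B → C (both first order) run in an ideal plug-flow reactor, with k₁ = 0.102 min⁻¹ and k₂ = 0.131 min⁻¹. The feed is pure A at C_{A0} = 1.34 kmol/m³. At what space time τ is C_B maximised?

8.63 min

Setting dC_B/dτ = 0 gives τ_opt = ln(k₂/k₁)/(k₂−k₁).
= ln(0.131/0.102)/(0.131−0.102) = ln(1.284)/0.02900 = 0.2502/0.02900 = 8.63 min.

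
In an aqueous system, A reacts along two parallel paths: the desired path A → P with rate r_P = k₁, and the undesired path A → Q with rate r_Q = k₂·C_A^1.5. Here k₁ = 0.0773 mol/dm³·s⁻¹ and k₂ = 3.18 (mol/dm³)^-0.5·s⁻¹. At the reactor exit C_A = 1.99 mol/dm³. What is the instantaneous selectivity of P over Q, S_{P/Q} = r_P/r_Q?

S_{P/Q} = r_P/r_Q = (k₁)/(k₂·C_A^1.5) = (k₁/k₂)·C_A^-1.5.
= (0.0773) / (3.18×1.990^1.5) = 0.07730/8.927 = 0.00866.
The undesired path is higher order in A, so low C_A (CSTR or dilute feed) favours P.

0.00866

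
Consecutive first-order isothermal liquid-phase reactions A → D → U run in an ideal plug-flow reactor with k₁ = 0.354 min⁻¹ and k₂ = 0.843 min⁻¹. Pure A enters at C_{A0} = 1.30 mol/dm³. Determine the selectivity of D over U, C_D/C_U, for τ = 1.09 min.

Solving the coupled first-order balances gives C_D(τ) = [k₁/(k₂−k₁)]·C_{A0}·(e^(−k₁τ) − e^(−k₂τ)).
e^(−k₁τ) = e^(−0.354×1.09) = e^(−0.3859) = 0.6799; e^(−k₂τ) = e^(−0.9189) = 0.3990.
C_D = 0.354×1.30/(0.843−0.354) × (0.6799−0.3990) = 0.9411×0.2809 = 0.2644 mol/dm³.
C_A = C_{A0}e^(−k₁τ) = 0.8838 mol/dm³, so C_U = C_{A0}−C_A−C_D = 0.1518 mol/dm³; C_D/C_U = 1.74.

1.74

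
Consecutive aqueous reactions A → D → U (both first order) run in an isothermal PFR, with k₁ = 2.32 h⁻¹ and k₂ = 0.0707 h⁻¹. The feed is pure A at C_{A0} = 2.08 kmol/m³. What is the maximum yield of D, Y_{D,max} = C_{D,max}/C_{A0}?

At the optimum, C_{D,max}/C_{A0} = (k₁/k₂)^[k₂/(k₂−k₁)].
= (2.32/0.0707)^(0.0707/(0.0707−2.32)) = (32.81)^(-0.03143) = 0.8961.

0.896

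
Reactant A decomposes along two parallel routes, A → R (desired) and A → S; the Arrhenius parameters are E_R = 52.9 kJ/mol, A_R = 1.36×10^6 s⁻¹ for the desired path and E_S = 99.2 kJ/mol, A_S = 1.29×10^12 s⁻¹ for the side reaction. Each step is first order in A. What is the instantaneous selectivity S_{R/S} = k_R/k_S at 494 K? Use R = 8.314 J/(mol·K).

0.0829

With equal orders, S_{R/S} = k_R/k_S = (A_R/A_S)·exp[(E_S−E_R)/(RT)].
(E_S−E_R)/(RT) = (99.2−52.9)×10³/(8.314×494) = 46300/4107 = 11.27.
k_R/k_S = (1.36×10^6/1.29×10^12)·exp(11.27) = 1.054×10^-6 × 78678 = 0.0829.
Since E_R < E_S, lowering the temperature improves selectivity toward R.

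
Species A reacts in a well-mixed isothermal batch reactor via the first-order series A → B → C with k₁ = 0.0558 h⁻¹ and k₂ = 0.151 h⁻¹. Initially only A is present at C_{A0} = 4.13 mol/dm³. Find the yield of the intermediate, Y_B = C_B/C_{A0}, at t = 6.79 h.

0.191

Solving the coupled first-order balances gives C_B(t) = [k₁/(k₂−k₁)]·C_{A0}·(e^(−k₁t) − e^(−k₂t)).
e^(−k₁t) = e^(−0.0558×6.79) = e^(−0.3789) = 0.6846; e^(−k₂t) = e^(−1.025) = 0.3587.
C_B = 0.0558×4.13/(0.151−0.0558) × (0.6846−0.3587) = 2.421×0.3259 = 0.7890 mol/dm³.
Y_B = C_B/C_{A0} = 0.7890/4.13 = 0.191.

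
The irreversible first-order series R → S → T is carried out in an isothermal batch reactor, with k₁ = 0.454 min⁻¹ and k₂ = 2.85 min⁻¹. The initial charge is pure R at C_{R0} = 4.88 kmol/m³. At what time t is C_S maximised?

The intermediate peaks when r₁ = r₂, i.e. k₁e^(−k₁t) = k₂e^(−k₂t), giving t_opt = ln(k₂/k₁)/(k₂−k₁).
= ln(2.85/0.454)/(2.85−0.454) = ln(6.278)/2.396 = 1.837/2.396 = 0.767 min.

0.767 min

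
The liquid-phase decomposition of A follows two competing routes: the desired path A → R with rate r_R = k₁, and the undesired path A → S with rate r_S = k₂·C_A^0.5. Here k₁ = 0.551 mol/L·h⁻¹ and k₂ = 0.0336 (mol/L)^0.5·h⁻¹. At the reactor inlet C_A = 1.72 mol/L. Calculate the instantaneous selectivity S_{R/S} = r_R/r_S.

S_{R/S} = r_R/r_S = (k₁)/(k₂·C_A^0.5) = (k₁/k₂)·C_A^-0.5.
= (0.551) / (0.0336×1.720^0.5) = 0.5510/0.04407 = 12.5.

12.5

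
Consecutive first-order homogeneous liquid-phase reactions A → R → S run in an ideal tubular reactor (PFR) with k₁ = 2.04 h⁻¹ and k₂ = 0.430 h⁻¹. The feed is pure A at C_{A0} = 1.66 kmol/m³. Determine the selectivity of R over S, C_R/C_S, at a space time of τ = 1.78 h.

1.33

Solving the coupled first-order balances gives C_R(τ) = [k₁/(k₂−k₁)]·C_{A0}·(e^(−k₁τ) − e^(−k₂τ)).
e^(−k₁τ) = e^(−2.04×1.78) = e^(−3.631) = 0.02648; e^(−k₂τ) = e^(−0.7654) = 0.4651.
C_R = 2.04×1.66/(0.430−2.04) × (0.02648−0.4651) = (-2.103)×(-0.4387) = 0.9227 kmol/m³.
C_A = C_{A0}e^(−k₁τ) = 0.04396 kmol/m³, so C_S = C_{A0}−C_A−C_R = 0.6934 kmol/m³; C_R/C_S = 1.33.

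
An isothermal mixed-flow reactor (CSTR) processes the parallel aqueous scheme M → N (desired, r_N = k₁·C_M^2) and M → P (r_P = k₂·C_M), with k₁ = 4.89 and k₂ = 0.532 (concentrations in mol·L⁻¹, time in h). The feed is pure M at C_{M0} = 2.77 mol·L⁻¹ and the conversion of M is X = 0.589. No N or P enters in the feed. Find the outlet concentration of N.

Exit C_M = C_{M0}(1−X) = 2.77×0.411 = 1.138 mol·L⁻¹.
In a CSTR the entire volume is at exit conditions, so r_N = 4.89×1.138^2 = 6.338 and r_P = 0.532×1.138 = 0.6057.
Fraction of consumed M going to N: r_N/(r_N+r_P) = 0.9128.
C_N = 0.9128·C_{M0}·X = 0.9128×2.77×0.589 = 1.49 mol·L⁻¹.

1.49 mol·L⁻¹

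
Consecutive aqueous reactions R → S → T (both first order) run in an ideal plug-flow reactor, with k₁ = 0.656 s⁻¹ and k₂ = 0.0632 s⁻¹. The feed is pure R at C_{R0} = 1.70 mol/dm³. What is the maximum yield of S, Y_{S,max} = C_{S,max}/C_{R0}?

0.779

At the optimum, C_{S,max}/C_{R0} = (k₁/k₂)^[k₂/(k₂−k₁)].
= (0.656/0.0632)^(0.0632/(0.0632−0.656)) = (10.38)^(-0.1066) = 0.7792.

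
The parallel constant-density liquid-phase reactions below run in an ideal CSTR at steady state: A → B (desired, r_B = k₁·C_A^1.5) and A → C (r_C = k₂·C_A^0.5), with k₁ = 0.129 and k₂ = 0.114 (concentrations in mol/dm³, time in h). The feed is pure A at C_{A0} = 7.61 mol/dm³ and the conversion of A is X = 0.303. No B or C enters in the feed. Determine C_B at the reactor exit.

Exit C_A = C_{A0}(1−X) = 7.61×0.697 = 5.304 mol/dm³.
In a CSTR the entire volume is at exit conditions, so r_B = 0.129×5.304^1.5 = 1.576 and r_C = 0.114×5.304^0.5 = 0.2626.
Fraction of consumed A going to B: r_B/(r_B+r_C) = 0.8572.
C_B = 0.8572·C_{A0}·X = 0.8572×7.61×0.303 = 1.98 mol/dm³.

1.98 mol/dm³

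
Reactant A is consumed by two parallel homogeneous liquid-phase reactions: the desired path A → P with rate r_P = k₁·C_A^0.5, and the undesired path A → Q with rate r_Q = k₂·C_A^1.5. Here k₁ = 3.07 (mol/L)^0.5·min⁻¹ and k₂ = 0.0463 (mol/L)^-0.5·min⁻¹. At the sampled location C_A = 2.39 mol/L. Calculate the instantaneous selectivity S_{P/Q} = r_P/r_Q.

27.7

S_{P/Q} = r_P/r_Q = (k₁·C_A^0.5)/(k₂·C_A^1.5) = (k₁/k₂)·C_A⁻¹.
= (3.07×2.390^0.5) / (0.0463×2.390^1.5) = 4.746/0.1711 = 27.7.
The undesired path is higher order in A, so low C_A (CSTR or dilute feed) favours P.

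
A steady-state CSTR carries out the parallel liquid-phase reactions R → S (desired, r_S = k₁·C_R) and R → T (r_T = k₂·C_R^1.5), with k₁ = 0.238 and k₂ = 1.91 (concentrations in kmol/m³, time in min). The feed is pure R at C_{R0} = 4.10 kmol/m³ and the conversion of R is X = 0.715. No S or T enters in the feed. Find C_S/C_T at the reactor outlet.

Exit C_R = C_{R0}(1−X) = 4.10×0.285 = 1.169 kmol/m³.
In a CSTR the entire volume is at exit conditions, so r_S = 0.238×1.169 = 0.2781 and r_T = 1.91×1.169^1.5 = 2.413.
Overall selectivity = C_S/C_T = r_Sτ/(r_Tτ) = r_S/r_T = 0.115.

0.115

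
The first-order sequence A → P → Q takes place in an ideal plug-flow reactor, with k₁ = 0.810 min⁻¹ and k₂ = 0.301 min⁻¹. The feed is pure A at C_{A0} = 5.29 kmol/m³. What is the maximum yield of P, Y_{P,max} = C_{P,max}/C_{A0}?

0.557

At the optimum, C_{P,max}/C_{A0} = (k₁/k₂)^[k₂/(k₂−k₁)].
= (0.810/0.301)^(0.301/(0.301−0.810)) = (2.691)^(-0.5914) = 0.5569.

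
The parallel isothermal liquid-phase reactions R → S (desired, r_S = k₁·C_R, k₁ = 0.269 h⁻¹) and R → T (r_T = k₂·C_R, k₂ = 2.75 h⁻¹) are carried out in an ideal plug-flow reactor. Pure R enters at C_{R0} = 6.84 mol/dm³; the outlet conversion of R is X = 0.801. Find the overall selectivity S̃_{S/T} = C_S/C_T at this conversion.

0.0978

C_R = C_{R0}(1−X) = 1.361 mol/dm³.
Both paths are first order in R, so the instantaneous fraction to S is constant: dC_S/d(−C_R) = k₁/(k₁+k₂) = 0.08910.
C_S = 0.08910·(C_{R0}−C_R) = 0.08910×5.479 = 0.488 mol/dm³.
C_T = (C_{R0}−C_R)−C_S = 4.991 mol/dm³; S̃_{S/T} = 0.4882/4.991 = 0.0978.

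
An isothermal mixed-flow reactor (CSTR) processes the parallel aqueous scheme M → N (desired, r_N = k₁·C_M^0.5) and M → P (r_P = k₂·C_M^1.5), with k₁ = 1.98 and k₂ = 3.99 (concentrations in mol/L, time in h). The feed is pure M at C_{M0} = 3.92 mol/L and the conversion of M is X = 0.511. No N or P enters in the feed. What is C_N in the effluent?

Exit C_M = C_{M0}(1−X) = 3.92×0.489 = 1.917 mol/L.
In a CSTR the entire volume is at exit conditions, so r_N = 1.98×1.917^0.5 = 2.741 and r_P = 3.99×1.917^1.5 = 10.59.
Fraction of consumed M going to N: r_N/(r_N+r_P) = 0.2056.
C_N = 0.2056·C_{M0}·X = 0.2056×3.92×0.511 = 0.412 mol/L.

0.412 mol/L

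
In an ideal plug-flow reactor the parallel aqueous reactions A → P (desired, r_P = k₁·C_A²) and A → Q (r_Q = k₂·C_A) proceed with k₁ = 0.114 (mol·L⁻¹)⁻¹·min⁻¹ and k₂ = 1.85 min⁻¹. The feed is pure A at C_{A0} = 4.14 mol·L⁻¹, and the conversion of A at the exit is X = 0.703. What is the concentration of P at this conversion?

0.408 mol·L⁻¹

C_A = C_{A0}(1−X) = 1.230 mol·L⁻¹.
Along a PFR/batch, dC_Q/dC_A = −r_Q/(r_P+r_Q) = −k₂/(k₂+k₁·C_A).
Integrating from C_{A0} to C_A: C_Q = (1.85/0.114)·ln[(1.85+0.114·4.14)/(1.85+0.114·1.23)] = 16.23·ln(2.322/1.990) = 2.502 mol·L⁻¹.
Then C_P = (C_{A0}−C_A) − C_Q = 2.910 − 2.502 = 0.4082 mol·L⁻¹.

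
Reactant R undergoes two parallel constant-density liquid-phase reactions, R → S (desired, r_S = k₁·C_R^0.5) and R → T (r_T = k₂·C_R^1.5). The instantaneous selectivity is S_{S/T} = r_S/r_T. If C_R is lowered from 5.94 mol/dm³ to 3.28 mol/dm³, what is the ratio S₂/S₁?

S_{S/T} = (k₁/k₂)·C_R⁻¹, so S₂/S₁ = (C_{R,2}/C_{R,1})⁻¹.
= 5.94/3.28 = 1.81.
Selectivity toward S rises as C_R falls — low-concentration operation is favoured.

1.81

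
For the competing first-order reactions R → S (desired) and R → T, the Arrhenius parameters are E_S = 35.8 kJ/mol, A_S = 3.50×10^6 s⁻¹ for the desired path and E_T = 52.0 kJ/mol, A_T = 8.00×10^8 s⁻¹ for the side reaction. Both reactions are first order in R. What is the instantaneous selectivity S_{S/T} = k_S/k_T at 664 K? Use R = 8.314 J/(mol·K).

0.0823

k_S/k_T = (A_S/A_T)·exp[−(E_S−E_T)/(RT)] = (A_S/A_T)·exp[(E_T−E_S)/(RT)].
(E_T−E_S)/(RT) = (52.0−35.8)×10³/(8.314×664) = 16200/5520 = 2.935.
k_S/k_T = (3.50×10^6/8.00×10^8)·exp(2.935) = 0.004375 × 18.81 = 0.0823.
Since E_S < E_T, lowering the temperature improves selectivity toward S.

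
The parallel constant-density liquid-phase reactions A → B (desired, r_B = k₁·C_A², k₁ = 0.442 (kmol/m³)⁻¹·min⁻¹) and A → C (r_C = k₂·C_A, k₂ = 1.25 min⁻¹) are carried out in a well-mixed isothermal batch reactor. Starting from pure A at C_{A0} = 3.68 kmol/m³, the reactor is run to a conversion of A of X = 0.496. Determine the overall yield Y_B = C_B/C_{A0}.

C_A = C_{A0}(1−X) = 1.855 kmol/m³.
Along a PFR/batch, dC_C/dC_A = −r_C/(r_B+r_C) = −k₂/(k₂+k₁·C_A).
Integrating from C_{A0} to C_A: C_C = (1.25/0.442)·ln[(1.25+0.442·3.68)/(1.25+0.442·1.85)] = 2.828·ln(2.877/2.070) = 0.9309 kmol/m³.
Then C_B = (C_{A0}−C_A) − C_C = 1.825 − 0.9309 = 0.8944 kmol/m³.
Y_B = C_B/C_{A0} = 0.8944/3.68 = 0.243.

0.243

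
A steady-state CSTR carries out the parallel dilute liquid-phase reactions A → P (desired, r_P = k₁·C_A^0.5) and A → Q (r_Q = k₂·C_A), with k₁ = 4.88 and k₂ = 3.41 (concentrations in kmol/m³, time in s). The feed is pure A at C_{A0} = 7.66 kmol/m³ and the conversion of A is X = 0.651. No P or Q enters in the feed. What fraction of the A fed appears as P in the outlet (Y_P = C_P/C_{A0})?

0.304

Exit C_A = C_{A0}(1−X) = 7.66×0.349 = 2.673 kmol/m³.
In a CSTR the entire volume is at exit conditions, so r_P = 4.88×2.673^0.5 = 7.979 and r_Q = 3.41×2.673 = 9.116.
Fraction of consumed A going to P: r_P/(r_P+r_Q) = 0.4667.
C_P = 0.4667·C_{A0}·X = 0.4667×7.66×0.651 = 2.33 kmol/m³; Y_P = C_P/C_{A0} = 0.304.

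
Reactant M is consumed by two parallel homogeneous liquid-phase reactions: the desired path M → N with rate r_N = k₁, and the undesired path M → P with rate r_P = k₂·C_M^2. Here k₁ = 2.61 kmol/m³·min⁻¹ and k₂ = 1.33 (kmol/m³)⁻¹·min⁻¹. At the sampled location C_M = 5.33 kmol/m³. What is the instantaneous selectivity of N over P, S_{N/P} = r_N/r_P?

S_{N/P} = r_N/r_P = (k₁)/(k₂·C_M^2) = (k₁/k₂)·C_M^-2.
= (2.61) / (1.33×5.330^2) = 2.610/37.78 = 0.0691.
The undesired path is higher order in M, so low C_M (CSTR or dilute feed) favours N.

0.0691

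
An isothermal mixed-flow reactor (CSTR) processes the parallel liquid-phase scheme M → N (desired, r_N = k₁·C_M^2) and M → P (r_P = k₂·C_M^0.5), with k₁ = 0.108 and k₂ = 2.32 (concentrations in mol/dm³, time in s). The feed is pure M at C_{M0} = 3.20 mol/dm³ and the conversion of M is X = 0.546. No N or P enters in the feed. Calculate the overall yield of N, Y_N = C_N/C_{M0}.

0.0412

Exit C_M = C_{M0}(1−X) = 3.20×0.454 = 1.453 mol/dm³.
In a CSTR the entire volume is at exit conditions, so r_N = 0.108×1.453^2 = 0.2279 and r_P = 2.32×1.453^0.5 = 2.796.
Fraction of consumed M going to N: r_N/(r_N+r_P) = 0.07537.
C_N = 0.07537·C_{M0}·X = 0.07537×3.20×0.546 = 0.132 mol/dm³; Y_N = C_N/C_{M0} = 0.0412.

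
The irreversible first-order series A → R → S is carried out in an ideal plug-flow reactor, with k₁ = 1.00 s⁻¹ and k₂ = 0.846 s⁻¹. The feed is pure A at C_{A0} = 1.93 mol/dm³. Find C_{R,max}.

0.770 mol/dm³

Evaluating C_R at τ_opt = ln(k₂/k₁)/(k₂−k₁) gives C_{R,max}/C_{A0} = (k₁/k₂)^[k₂/(k₂−k₁)].
= (1.00/0.846)^(0.846/(0.846−1.00)) = (1.182)^(-5.494) = 0.3990.
C_{R,max} = 0.3990×1.93 = 0.770 mol/dm³.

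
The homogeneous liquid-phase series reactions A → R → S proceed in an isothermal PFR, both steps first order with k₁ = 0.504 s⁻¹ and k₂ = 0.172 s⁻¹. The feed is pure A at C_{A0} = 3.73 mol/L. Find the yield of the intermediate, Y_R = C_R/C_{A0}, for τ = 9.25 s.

For first-order series with pure A initially, C_R(τ) = k₁C_{A0}/(k₂−k₁)·(e^(−k₁τ) − e^(−k₂τ)).
e^(−k₁τ) = e^(−0.504×9.25) = e^(−4.662) = 0.009448; e^(−k₂τ) = e^(−1.591) = 0.2037.
C_R = 0.504×3.73/(0.172−0.504) × (0.009448−0.2037) = (-5.662)×(-0.1943) = 1.100 mol/L.
Y_R = C_R/C_{A0} = 1.100/3.73 = 0.295.

0.295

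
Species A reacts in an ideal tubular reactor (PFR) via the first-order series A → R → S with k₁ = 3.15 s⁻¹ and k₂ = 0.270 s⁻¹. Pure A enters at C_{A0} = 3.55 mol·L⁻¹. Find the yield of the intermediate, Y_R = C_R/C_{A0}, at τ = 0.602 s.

0.765

Solving the coupled first-order balances gives C_R(τ) = [k₁/(k₂−k₁)]·C_{A0}·(e^(−k₁τ) − e^(−k₂τ)).
e^(−k₁τ) = e^(−3.15×0.602) = e^(−1.896) = 0.1501; e^(−k₂τ) = e^(−0.1625) = 0.8500.
C_R = 3.15×3.55/(0.270−3.15) × (0.1501−0.8500) = (-3.883)×(-0.6999) = 2.717 mol·L⁻¹.
Y_R = C_R/C_{A0} = 2.717/3.55 = 0.765.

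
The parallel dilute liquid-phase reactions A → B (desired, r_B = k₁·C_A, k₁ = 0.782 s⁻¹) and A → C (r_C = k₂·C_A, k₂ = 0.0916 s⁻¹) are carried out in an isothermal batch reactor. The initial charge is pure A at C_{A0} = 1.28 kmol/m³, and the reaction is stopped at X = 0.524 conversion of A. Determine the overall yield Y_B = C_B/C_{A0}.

0.469

C_A = C_{A0}(1−X) = 0.6093 kmol/m³.
Both paths are first order in A, so the instantaneous fraction to B is constant: dC_B/d(−C_A) = k₁/(k₁+k₂) = 0.8951.
C_B = 0.8951·(C_{A0}−C_A) = 0.8951×0.6707 = 0.600 kmol/m³.
Y_B = C_B/C_{A0} = 0.6004/1.28 = 0.469.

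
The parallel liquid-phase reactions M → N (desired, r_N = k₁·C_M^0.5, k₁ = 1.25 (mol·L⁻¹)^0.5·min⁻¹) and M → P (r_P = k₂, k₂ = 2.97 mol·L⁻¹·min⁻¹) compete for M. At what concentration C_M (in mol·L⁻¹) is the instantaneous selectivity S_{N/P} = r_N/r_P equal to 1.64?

S_{N/P} = (k₁/k₂)·C_M^0.5 ⇒ C_M = (S·k₂/k₁)^(2).
= (1.64×2.97/1.25)^(2) = (3.897)^(2) = 15.2 mol·L⁻¹.

15.2 mol·L⁻¹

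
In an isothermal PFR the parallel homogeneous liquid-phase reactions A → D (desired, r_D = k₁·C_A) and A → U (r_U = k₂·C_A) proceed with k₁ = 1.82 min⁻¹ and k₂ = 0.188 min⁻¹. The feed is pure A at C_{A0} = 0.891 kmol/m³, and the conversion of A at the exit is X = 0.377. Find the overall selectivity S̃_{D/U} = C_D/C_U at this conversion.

C_A = C_{A0}(1−X) = 0.5551 kmol/m³.
Both paths are first order in A, so the instantaneous fraction to D is constant: dC_D/d(−C_A) = k₁/(k₁+k₂) = 0.9064.
C_D = 0.9064·(C_{A0}−C_A) = 0.9064×0.3359 = 0.304 kmol/m³.
C_U = (C_{A0}−C_A)−C_D = 0.03145 kmol/m³; S̃_{D/U} = 0.3045/0.03145 = 9.68.

9.68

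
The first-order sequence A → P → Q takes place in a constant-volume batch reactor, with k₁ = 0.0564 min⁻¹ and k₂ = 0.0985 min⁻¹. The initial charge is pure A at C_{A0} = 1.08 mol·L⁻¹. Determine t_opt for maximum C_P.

13.2 min

The intermediate peaks when r₁ = r₂, i.e. k₁e^(−k₁t) = k₂e^(−k₂t), giving t_opt = ln(k₂/k₁)/(k₂−k₁).
= ln(0.0985/0.0564)/(0.0985−0.0564) = ln(1.746)/0.04210 = 0.5576/0.04210 = 13.2 min.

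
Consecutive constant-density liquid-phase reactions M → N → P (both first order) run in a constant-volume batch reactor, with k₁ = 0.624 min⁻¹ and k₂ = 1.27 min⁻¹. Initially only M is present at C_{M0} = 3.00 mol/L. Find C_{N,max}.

For a first-order series the maximum intermediate yield is C_{N,max}/C_{M0} = (k₁/k₂)^[k₂/(k₂−k₁)].
= (0.624/1.27)^(1.27/(1.27−0.624)) = (0.4913)^(1.966) = 0.2473.
C_{N,max} = 0.2473×3.00 = 0.742 mol/L.

0.742 mol/L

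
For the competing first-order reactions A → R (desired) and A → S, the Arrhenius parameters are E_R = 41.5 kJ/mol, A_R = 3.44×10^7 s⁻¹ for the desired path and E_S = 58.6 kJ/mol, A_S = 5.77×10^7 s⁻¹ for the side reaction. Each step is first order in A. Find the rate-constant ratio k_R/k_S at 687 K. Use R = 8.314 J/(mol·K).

With equal orders, S_{R/S} = k_R/k_S = (A_R/A_S)·exp[(E_S−E_R)/(RT)].
(E_S−E_R)/(RT) = (58.6−41.5)×10³/(8.314×687) = 17100/5712 = 2.994.
k_R/k_S = (3.44×10^7/5.77×10^7)·exp(2.994) = 0.5962 × 19.96 = 11.9.
Since E_R < E_S, lowering the temperature improves selectivity toward R.

11.9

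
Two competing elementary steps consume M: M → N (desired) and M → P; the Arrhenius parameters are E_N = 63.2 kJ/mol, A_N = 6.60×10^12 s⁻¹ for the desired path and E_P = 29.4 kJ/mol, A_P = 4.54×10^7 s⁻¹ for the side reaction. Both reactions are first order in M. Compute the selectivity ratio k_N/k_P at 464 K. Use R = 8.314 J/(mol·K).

With equal orders, S_{N/P} = k_N/k_P = (A_N/A_P)·exp[(E_P−E_N)/(RT)].
(E_P−E_N)/(RT) = (29.4−63.2)×10³/(8.314×464) = -33800/3858 = -8.762.
k_N/k_P = (6.60×10^12/4.54×10^7)·exp(-8.762) = 1.454×10^5 × 1.566×10^-4 = 22.8.

22.8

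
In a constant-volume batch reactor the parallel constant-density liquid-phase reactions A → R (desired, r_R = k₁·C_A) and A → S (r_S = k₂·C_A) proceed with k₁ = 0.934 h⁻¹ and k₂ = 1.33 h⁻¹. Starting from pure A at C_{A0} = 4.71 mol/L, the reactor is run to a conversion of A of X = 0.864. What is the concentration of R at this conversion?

C_A = C_{A0}(1−X) = 0.6406 mol/L.
Both paths are first order in A, so the instantaneous fraction to R is constant: dC_R/d(−C_A) = k₁/(k₁+k₂) = 0.4125.
C_R = 0.4125·(C_{A0}−C_A) = 0.4125×4.069 = 1.68 mol/L.

1.68 mol/L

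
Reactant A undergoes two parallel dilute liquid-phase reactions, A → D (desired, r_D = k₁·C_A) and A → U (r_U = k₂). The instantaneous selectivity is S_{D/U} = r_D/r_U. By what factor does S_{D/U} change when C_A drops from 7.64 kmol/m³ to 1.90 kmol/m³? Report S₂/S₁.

0.249

S_{D/U} = (k₁/k₂)·C_A, so S₂/S₁ = (C_{A,2}/C_{A,1}).
= 1.90/7.64 = 0.249.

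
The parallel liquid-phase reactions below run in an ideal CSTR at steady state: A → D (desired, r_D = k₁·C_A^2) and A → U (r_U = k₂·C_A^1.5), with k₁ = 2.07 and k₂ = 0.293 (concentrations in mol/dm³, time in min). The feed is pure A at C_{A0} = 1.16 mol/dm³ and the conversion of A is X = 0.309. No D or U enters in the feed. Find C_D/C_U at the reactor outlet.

Exit C_A = C_{A0}(1−X) = 1.16×0.691 = 0.8016 mol/dm³.
Rates in a CSTR are evaluated at the outlet concentration: r_D = 2.07×0.8016^2 = 1.330, r_U = 0.293×0.8016^1.5 = 0.2103.
Overall selectivity = C_D/C_U = r_Dτ/(r_Uτ) = r_D/r_U = 6.33.

6.33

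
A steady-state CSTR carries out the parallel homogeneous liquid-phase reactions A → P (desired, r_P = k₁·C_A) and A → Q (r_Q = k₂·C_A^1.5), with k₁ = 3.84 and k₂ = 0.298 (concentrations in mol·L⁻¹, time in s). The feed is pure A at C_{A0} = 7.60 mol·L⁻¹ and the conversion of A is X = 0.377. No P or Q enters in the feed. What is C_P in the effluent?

Exit C_A = C_{A0}(1−X) = 7.60×0.623 = 4.735 mol·L⁻¹.
Rates in a CSTR are evaluated at the outlet concentration: r_P = 3.84×4.735 = 18.18, r_Q = 0.298×4.735^1.5 = 3.070.
Fraction of consumed A going to P: r_P/(r_P+r_Q) = 0.8555.
C_P = 0.8555·C_{A0}·X = 0.8555×7.60×0.377 = 2.45 mol·L⁻¹.

2.45 mol·L⁻¹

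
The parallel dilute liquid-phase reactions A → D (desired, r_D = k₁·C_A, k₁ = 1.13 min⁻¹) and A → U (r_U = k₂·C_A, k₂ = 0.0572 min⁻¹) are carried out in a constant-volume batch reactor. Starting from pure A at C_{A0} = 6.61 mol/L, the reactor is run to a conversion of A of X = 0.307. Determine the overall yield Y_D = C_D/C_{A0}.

C_A = C_{A0}(1−X) = 4.581 mol/L.
Both paths are first order in A, so the instantaneous fraction to D is constant: dC_D/d(−C_A) = k₁/(k₁+k₂) = 0.9518.
C_D = 0.9518·(C_{A0}−C_A) = 0.9518×2.029 = 1.93 mol/L.
Y_D = C_D/C_{A0} = 1.931/6.61 = 0.292.

0.292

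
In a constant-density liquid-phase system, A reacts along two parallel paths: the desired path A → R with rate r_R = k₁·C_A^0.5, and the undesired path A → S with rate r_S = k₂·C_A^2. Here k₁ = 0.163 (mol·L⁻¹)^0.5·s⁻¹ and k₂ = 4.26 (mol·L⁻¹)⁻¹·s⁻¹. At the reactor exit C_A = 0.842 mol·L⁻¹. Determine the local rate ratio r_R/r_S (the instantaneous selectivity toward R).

S_{R/S} = r_R/r_S = (k₁·C_A^0.5)/(k₂·C_A^2) = (k₁/k₂)·C_A^-1.5.
= (0.163×0.8420^0.5) / (4.26×0.8420^2) = 0.1496/3.020 = 0.0495.
The undesired path is higher order in A, so low C_A (CSTR or dilute feed) favours R.

0.0495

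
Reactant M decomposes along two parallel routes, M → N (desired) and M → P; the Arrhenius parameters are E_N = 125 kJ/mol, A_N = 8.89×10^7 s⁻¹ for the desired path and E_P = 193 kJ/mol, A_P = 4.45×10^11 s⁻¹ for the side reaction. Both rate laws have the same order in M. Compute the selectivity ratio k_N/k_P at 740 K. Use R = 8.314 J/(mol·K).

12.6

With equal orders, S_{N/P} = k_N/k_P = (A_N/A_P)·exp[(E_P−E_N)/(RT)].
(E_P−E_N)/(RT) = (193−125)×10³/(8.314×740) = 68000/6152 = 11.05.
k_N/k_P = (8.89×10^7/4.45×10^11)·exp(11.05) = 1.998×10^-4 × 63112 = 12.6.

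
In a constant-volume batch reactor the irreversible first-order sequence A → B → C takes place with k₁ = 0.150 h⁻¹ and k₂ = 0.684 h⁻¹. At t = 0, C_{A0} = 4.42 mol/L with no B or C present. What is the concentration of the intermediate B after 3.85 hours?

The intermediate concentration in a first-order A→B→C sequence is C_B = k₁C_{A0}(e^(−k₁t) − e^(−k₂t))/(k₂−k₁).
e^(−k₁t) = e^(−0.150×3.85) = e^(−0.5775) = 0.5613; e^(−k₂t) = e^(−2.633) = 0.07183.
C_B = 0.150×4.42/(0.684−0.150) × (0.5613−0.07183) = 1.242×0.4895 = 0.6077 mol/L.

0.608 mol/L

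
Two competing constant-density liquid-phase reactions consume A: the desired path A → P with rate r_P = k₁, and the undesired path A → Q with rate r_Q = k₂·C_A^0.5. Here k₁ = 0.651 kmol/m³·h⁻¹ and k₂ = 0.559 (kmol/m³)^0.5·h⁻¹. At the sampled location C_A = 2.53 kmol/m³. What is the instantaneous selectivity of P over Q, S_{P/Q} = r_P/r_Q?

0.732

S_{P/Q} = r_P/r_Q = (k₁)/(k₂·C_A^0.5) = (k₁/k₂)·C_A^-0.5.
= (0.651) / (0.559×2.530^0.5) = 0.6510/0.8891 = 0.732.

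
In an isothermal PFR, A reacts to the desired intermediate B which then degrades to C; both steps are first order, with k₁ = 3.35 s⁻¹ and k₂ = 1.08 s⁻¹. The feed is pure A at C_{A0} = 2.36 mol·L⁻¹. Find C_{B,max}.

Evaluating C_B at τ_opt = ln(k₂/k₁)/(k₂−k₁) gives C_{B,max}/C_{A0} = (k₁/k₂)^[k₂/(k₂−k₁)].
= (3.35/1.08)^(1.08/(1.08−3.35)) = (3.102)^(-0.4758) = 0.5836.
C_{B,max} = 0.5836×2.36 = 1.38 mol·L⁻¹.

1.38 mol·L⁻¹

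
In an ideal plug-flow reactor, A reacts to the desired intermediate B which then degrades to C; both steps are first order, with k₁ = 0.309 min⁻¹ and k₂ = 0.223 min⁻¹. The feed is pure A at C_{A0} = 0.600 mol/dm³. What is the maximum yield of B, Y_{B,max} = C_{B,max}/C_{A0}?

0.429

Evaluating C_B at τ_opt = ln(k₂/k₁)/(k₂−k₁) gives C_{B,max}/C_{A0} = (k₁/k₂)^[k₂/(k₂−k₁)].
= (0.309/0.223)^(0.223/(0.223−0.309)) = (1.386)^(-2.593) = 0.4292.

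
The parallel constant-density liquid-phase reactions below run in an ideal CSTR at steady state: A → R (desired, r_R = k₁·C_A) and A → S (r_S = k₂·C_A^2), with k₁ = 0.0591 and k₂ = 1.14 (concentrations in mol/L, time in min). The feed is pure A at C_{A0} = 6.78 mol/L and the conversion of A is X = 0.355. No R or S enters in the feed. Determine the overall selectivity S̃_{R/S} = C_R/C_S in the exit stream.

Exit C_A = C_{A0}(1−X) = 6.78×0.645 = 4.373 mol/L.
A CSTR operates uniformly at the exit composition, giving r_R = 0.2585 and r_S = 21.80 (each k·C_A^n at C_A = 4.373).
Overall selectivity = C_R/C_S = r_Rτ/(r_Sτ) = r_R/r_S = 0.0119.

0.0119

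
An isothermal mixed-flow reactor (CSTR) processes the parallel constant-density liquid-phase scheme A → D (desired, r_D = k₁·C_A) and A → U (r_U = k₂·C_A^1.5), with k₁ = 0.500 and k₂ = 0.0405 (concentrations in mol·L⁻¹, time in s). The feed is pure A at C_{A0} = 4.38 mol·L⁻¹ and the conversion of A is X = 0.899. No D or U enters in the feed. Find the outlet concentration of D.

3.74 mol·L⁻¹

Exit C_A = C_{A0}(1−X) = 4.38×0.101 = 0.4424 mol·L⁻¹.
In a CSTR the entire volume is at exit conditions, so r_D = 0.500×0.4424 = 0.2212 and r_U = 0.0405×0.4424^1.5 = 0.01192.
Fraction of consumed A going to D: r_D/(r_D+r_U) = 0.9489.
C_D = 0.9489·C_{A0}·X = 0.9489×4.38×0.899 = 3.74 mol·L⁻¹.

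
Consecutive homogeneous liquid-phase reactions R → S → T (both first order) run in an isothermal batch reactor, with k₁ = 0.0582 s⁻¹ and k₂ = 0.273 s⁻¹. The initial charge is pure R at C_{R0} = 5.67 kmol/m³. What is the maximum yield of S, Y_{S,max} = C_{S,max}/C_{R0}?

Evaluating C_S at t_opt = ln(k₂/k₁)/(k₂−k₁) gives C_{S,max}/C_{R0} = (k₁/k₂)^[k₂/(k₂−k₁)].
= (0.0582/0.273)^(0.273/(0.273−0.0582)) = (0.2132)^(1.271) = 0.1402.

0.140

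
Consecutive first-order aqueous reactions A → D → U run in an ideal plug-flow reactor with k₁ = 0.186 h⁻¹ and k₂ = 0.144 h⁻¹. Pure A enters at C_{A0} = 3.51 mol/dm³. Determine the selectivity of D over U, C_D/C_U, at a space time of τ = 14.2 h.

The intermediate concentration in a first-order A→B→C sequence is C_D = k₁C_{A0}(e^(−k₁τ) − e^(−k₂τ))/(k₂−k₁).
e^(−k₁τ) = e^(−0.186×14.2) = e^(−2.641) = 0.07128; e^(−k₂τ) = e^(−2.045) = 0.1294.
C_D = 0.186×3.51/(0.144−0.186) × (0.07128−0.1294) = (-15.54)×(-0.05813) = 0.9036 mol/dm³.
C_A = C_{A0}e^(−k₁τ) = 0.2502 mol/dm³, so C_U = C_{A0}−C_A−C_D = 2.356 mol/dm³; C_D/C_U = 0.383.

0.383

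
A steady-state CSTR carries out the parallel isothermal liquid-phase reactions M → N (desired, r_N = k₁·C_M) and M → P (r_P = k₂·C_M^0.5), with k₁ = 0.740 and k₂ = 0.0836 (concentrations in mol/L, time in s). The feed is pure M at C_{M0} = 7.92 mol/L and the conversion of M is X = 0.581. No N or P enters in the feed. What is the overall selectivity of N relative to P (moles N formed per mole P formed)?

Exit C_M = C_{M0}(1−X) = 7.92×0.419 = 3.318 mol/L.
In a CSTR the entire volume is at exit conditions, so r_N = 0.740×3.318 = 2.456 and r_P = 0.0836×3.318^0.5 = 0.1523.
Overall selectivity = C_N/C_P = r_Nτ/(r_Pτ) = r_N/r_P = 16.1.

16.1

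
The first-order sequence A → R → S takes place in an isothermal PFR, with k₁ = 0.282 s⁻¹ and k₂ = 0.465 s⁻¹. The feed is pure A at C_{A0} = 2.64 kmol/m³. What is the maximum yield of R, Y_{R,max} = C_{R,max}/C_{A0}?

Evaluating C_R at τ_opt = ln(k₂/k₁)/(k₂−k₁) gives C_{R,max}/C_{A0} = (k₁/k₂)^[k₂/(k₂−k₁)].
= (0.282/0.465)^(0.465/(0.465−0.282)) = (0.6065)^(2.541) = 0.2806.

0.281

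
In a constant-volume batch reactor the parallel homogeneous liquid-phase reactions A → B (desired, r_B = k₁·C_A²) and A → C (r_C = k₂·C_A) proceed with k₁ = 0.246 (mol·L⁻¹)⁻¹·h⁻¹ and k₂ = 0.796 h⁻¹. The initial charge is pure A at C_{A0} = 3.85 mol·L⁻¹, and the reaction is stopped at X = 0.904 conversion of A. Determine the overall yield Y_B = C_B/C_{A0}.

0.336

C_A = C_{A0}(1−X) = 0.3696 mol·L⁻¹.
Along a PFR/batch, dC_C/dC_A = −r_C/(r_B+r_C) = −k₂/(k₂+k₁·C_A).
Integrating from C_{A0} to C_A: C_C = (0.796/0.246)·ln[(0.796+0.246·3.85)/(0.796+0.246·0.370)] = 3.236·ln(1.743/0.8869) = 2.186 mol·L⁻¹.
Then C_B = (C_{A0}−C_A) − C_C = 3.480 − 2.186 = 1.294 mol·L⁻¹.
Y_B = C_B/C_{A0} = 1.294/3.85 = 0.336.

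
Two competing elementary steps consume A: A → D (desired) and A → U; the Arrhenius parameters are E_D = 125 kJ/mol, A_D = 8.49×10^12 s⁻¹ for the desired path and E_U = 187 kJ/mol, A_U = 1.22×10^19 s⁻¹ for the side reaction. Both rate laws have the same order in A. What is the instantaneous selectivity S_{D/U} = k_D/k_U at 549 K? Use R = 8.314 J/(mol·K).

Since both paths have the same order in A, the concentration cancels and S_{D/U} = k_D/k_U = (A_D/A_U)·exp[(E_U−E_D)/(RT)].
(E_U−E_D)/(RT) = (187−125)×10³/(8.314×549) = 62000/4564 = 13.58.
k_D/k_U = (8.49×10^12/1.22×10^19)·exp(13.58) = 6.959×10^-7 × 7.929×10^5 = 0.552.
Since E_D < E_U, lowering the temperature improves selectivity toward D.

0.552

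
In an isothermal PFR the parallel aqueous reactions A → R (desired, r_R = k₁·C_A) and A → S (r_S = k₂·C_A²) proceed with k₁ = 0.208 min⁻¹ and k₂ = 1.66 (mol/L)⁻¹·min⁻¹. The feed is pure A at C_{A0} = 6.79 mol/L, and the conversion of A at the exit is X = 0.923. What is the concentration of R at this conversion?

0.297 mol/L

C_A = C_{A0}(1−X) = 0.5228 mol/L.
Along a PFR/batch, dC_R/dC_A = −r_R/(r_R+r_S) = −k₁/(k₁+k₂·C_A).
Integrating from C_{A0} to C_A: C_R = (0.208/1.66)·ln[(0.208+1.66·6.79)/(0.208+1.66·0.523)] = 0.1253·ln(11.48/1.076) = 0.2966 mol/L.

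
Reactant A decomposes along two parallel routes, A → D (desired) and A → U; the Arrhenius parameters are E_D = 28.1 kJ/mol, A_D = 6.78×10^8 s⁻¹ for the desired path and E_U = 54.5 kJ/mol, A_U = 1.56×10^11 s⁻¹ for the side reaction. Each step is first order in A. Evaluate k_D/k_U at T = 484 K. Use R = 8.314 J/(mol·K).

Since both paths have the same order in A, the concentration cancels and S_{D/U} = k_D/k_U = (A_D/A_U)·exp[(E_U−E_D)/(RT)].
(E_U−E_D)/(RT) = (54.5−28.1)×10³/(8.314×484) = 26400/4024 = 6.561.
k_D/k_U = (6.78×10^8/1.56×10^11)·exp(6.561) = 0.004346 × 706.7 = 3.07.

3.07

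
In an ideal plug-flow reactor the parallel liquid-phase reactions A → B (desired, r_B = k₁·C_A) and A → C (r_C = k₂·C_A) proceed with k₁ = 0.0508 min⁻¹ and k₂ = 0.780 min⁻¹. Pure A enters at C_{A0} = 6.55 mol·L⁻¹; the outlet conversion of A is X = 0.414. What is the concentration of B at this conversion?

0.166 mol·L⁻¹

C_A = C_{A0}(1−X) = 3.838 mol·L⁻¹.
Both paths are first order in A, so the instantaneous fraction to B is constant: dC_B/d(−C_A) = k₁/(k₁+k₂) = 0.06115.
C_B = 0.06115·(C_{A0}−C_A) = 0.06115×2.712 = 0.166 mol·L⁻¹.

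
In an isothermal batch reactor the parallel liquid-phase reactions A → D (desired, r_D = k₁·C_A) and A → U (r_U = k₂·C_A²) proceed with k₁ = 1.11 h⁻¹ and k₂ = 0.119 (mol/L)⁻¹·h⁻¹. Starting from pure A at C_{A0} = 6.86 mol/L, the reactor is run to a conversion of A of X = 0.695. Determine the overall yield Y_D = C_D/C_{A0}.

C_A = C_{A0}(1−X) = 2.092 mol/L.
Along a PFR/batch, dC_D/dC_A = −r_D/(r_D+r_U) = −k₁/(k₁+k₂·C_A).
Integrating from C_{A0} to C_A: C_D = (1.11/0.119)·ln[(1.11+0.119·6.86)/(1.11+0.119·2.09)] = 9.328·ln(1.926/1.359) = 3.254 mol/L.
Y_D = C_D/C_{A0} = 3.254/6.86 = 0.474.

0.474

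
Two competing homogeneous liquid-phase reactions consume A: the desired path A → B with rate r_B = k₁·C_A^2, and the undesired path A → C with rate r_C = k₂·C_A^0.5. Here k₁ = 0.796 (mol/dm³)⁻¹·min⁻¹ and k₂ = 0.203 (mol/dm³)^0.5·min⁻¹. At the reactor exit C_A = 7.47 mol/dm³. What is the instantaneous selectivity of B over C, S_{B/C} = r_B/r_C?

80.1

S_{B/C} = r_B/r_C = (k₁·C_A^2)/(k₂·C_A^0.5) = (k₁/k₂)·C_A^1.5.
= (0.796×7.470^2) / (0.203×7.470^0.5) = 44.42/0.5548 = 80.1.
Since the desired path is higher order in A, keeping C_A high (PFR or concentrated feed) favours B.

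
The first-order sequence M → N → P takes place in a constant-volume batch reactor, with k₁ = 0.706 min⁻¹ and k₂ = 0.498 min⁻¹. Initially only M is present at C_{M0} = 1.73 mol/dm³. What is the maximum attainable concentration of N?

0.750 mol/dm³

For a first-order series the maximum intermediate yield is C_{N,max}/C_{M0} = (k₁/k₂)^[k₂/(k₂−k₁)].
= (0.706/0.498)^(0.498/(0.498−0.706)) = (1.418)^(-2.394) = 0.4336.
C_{N,max} = 0.4336×1.73 = 0.750 mol/dm³.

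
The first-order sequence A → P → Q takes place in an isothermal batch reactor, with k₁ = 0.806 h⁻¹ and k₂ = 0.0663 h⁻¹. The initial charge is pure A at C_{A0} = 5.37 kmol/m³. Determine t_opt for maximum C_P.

3.38 h

For first-order series the maximum of C_P occurs at t_opt = ln(k₂/k₁)/(k₂−k₁).
= ln(0.0663/0.806)/(0.0663−0.806) = ln(0.08226)/-0.7397 = -2.498/-0.7397 = 3.38 h.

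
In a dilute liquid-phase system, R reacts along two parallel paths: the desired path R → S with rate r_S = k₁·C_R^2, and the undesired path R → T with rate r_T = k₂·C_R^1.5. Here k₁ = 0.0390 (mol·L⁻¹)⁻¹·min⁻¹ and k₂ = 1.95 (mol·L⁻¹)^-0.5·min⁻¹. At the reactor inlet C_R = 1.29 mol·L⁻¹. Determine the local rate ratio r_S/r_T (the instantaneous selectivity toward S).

S_{S/T} = r_S/r_T = (k₁·C_R^2)/(k₂·C_R^1.5) = (k₁/k₂)·C_R^0.5.
= (0.0390×1.290^2) / (1.95×1.290^1.5) = 0.06490/2.857 = 0.0227.
Since the desired path is higher order in R, keeping C_R high (PFR or concentrated feed) favours S.

0.0227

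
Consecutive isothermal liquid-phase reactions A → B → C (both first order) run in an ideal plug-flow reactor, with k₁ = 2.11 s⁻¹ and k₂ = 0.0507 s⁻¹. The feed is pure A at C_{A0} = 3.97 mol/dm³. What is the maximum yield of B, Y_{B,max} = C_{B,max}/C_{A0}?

At the optimum, C_{B,max}/C_{A0} = (k₁/k₂)^[k₂/(k₂−k₁)].
= (2.11/0.0507)^(0.0507/(0.0507−2.11)) = (41.62)^(-0.02462) = 0.9123.

0.912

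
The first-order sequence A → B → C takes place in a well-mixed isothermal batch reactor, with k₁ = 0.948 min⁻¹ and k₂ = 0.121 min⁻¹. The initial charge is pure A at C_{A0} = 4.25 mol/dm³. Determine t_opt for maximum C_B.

Setting dC_B/dt = 0 gives t_opt = ln(k₂/k₁)/(k₂−k₁).
= ln(0.121/0.948)/(0.121−0.948) = ln(0.1276)/-0.8270 = -2.059/-0.8270 = 2.49 min.

2.49 min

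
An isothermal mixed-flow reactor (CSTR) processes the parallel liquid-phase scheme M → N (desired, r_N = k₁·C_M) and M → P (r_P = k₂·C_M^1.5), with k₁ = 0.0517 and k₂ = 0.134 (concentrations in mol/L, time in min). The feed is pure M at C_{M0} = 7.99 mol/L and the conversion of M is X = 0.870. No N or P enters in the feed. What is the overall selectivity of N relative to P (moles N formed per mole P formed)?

0.379

Exit C_M = C_{M0}(1−X) = 7.99×0.130 = 1.039 mol/L.
In a CSTR the entire volume is at exit conditions, so r_N = 0.0517×1.039 = 0.05370 and r_P = 0.134×1.039^1.5 = 0.1419.
Overall selectivity = C_N/C_P = r_Nτ/(r_Pτ) = r_N/r_P = 0.379.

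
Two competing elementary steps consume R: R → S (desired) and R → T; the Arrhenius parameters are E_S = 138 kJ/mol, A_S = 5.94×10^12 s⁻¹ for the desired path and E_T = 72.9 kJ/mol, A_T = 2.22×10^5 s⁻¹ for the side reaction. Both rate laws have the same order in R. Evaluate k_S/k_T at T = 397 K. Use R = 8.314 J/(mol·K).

k_S/k_T = (A_S/A_T)·exp[−(E_S−E_T)/(RT)] = (A_S/A_T)·exp[(E_T−E_S)/(RT)].
(E_T−E_S)/(RT) = (72.9−138)×10³/(8.314×397) = -65100/3301 = -19.72.
k_S/k_T = (5.94×10^12/2.22×10^5)·exp(-19.72) = 2.676×10^7 × 2.718×10^-9 = 0.0727.
Since E_S > E_T, raising the temperature improves selectivity toward S.

0.0727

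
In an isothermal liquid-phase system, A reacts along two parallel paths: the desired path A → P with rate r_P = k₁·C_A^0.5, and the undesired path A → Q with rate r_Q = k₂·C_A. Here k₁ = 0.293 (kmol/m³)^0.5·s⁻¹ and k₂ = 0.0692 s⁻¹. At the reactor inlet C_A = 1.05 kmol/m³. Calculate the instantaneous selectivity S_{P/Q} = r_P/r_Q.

S_{P/Q} = r_P/r_Q = (k₁·C_A^0.5)/(k₂·C_A) = (k₁/k₂)·C_A^-0.5.
= (0.293×1.050^0.5) / (0.0692×1.050) = 0.3002/0.07266 = 4.13.

4.13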